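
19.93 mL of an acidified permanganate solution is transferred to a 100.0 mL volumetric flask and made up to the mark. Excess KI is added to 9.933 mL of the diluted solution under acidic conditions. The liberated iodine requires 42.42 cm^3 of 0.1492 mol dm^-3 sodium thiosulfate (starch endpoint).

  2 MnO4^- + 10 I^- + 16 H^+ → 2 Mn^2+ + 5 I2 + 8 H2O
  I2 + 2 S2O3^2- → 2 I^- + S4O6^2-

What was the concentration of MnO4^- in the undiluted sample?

0.6394 mol/L

n(S2O3^2-) = 0.04242 × 0.1492 = 6.329 × 10^-3 mol
n(I2) = n(S2O3^2-)/2 = 3.165 × 10^-3 mol
From the 2:5 ratio, n(MnO4^-) in the aliquot = 2/5 × 3.165 × 10^-3 = 1.266 × 10^-3 mol
[MnO4^-]_dilute = 1.266 × 10^-3 / 0.009933 = 0.1274 mol/L
[MnO4^-]_original = 0.1274 × 100.0/19.93 = 0.6394 mol/L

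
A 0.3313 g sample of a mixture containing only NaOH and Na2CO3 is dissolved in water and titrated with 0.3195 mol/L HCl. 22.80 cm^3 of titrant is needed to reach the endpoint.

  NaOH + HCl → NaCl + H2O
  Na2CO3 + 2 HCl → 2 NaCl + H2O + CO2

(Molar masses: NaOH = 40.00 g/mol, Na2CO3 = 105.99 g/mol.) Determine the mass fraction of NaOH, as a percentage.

n(HCl) = 0.02280 × 0.3195 = 7.285 × 10^-3 mol
Let x = n(NaOH), y = n(Na2CO3).
Titrant: 1x + 2y = 7.285 × 10^-3;  mass: 40.00x + 105.99y = 0.3313
Solving, x = 4.213 × 10^-3 mol, y = 1.536 × 10^-3 mol
mass of NaOH = 4.213 × 10^-3 × 40.00 = 0.1685 g
% NaOH = 0.1685 / 0.3313 × 100 = 50.87 %

50.87 %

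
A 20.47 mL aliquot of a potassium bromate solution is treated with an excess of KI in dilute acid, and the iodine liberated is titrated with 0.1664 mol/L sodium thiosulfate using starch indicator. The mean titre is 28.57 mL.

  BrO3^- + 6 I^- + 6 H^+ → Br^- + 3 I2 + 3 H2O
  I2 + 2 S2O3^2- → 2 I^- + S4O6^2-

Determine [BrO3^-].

0.03871 mol/L

n(S2O3^2-) = 0.02857 × 0.1664 = 4.754 × 10^-3 mol
n(I2) = n(S2O3^2-)/2 = 2.377 × 10^-3 mol
From the 1:3 ratio, n(BrO3^-) in the aliquot = 1/3 × 2.377 × 10^-3 = 7.923 × 10^-4 mol
[BrO3^-] = 7.923 × 10^-4 / 0.02047 = 0.03871 mol/L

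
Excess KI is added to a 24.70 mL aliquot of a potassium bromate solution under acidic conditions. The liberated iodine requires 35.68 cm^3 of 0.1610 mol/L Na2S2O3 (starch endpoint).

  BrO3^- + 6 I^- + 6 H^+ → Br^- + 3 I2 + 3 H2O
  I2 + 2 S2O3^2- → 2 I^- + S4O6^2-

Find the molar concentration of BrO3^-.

n(S2O3^2-) = 0.03568 × 0.1610 = 5.744 × 10^-3 mol
n(I2) = n(S2O3^2-)/2 = 2.872 × 10^-3 mol
From the 1:3 ratio, n(BrO3^-) in the aliquot = 1/3 × 2.872 × 10^-3 = 9.574 × 10^-4 mol
[BrO3^-] = 9.574 × 10^-4 / 0.02470 = 0.03876 mol/L

0.03876 mol/L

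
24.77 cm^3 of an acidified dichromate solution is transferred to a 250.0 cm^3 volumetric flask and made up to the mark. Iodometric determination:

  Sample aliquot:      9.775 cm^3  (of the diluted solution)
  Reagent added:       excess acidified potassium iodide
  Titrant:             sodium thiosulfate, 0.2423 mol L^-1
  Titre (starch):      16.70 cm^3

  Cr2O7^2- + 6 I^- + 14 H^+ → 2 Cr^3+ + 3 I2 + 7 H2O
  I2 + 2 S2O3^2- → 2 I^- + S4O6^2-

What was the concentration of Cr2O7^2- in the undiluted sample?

0.6963 mol/L

n(S2O3^2-) = 0.01670 × 0.2423 = 4.046 × 10^-3 mol
n(I2) = n(S2O3^2-)/2 = 2.023 × 10^-3 mol
From the 1:3 ratio, n(Cr2O7^2-) in the aliquot = 1/3 × 2.023 × 10^-3 = 6.744 × 10^-4 mol
[Cr2O7^2-]_dilute = 6.744 × 10^-4 / 0.009775 = 0.06899 mol/L
[Cr2O7^2-]_original = 0.06899 × 250.0/24.77 = 0.6963 mol/L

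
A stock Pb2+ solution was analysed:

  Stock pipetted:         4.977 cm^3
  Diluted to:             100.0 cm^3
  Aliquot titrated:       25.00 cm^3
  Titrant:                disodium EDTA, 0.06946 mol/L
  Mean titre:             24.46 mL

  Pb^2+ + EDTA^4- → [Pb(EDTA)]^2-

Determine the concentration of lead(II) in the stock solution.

n(EDTA) = 0.02446 × 0.06946 = 1.699 × 10^-3 mol
n(Pb2+) in the aliquot = 1.699 × 10^-3 mol (1:1 ratio)
[Pb2+]_dilute = 1.699 × 10^-3 / 0.02500 = 0.06796 mol/L
Dilution factor = 100.0 / 4.977 = 20.09
[Pb2+]_stock = 0.06796 × 20.09 = 1.365 mol/L

1.365 mol/L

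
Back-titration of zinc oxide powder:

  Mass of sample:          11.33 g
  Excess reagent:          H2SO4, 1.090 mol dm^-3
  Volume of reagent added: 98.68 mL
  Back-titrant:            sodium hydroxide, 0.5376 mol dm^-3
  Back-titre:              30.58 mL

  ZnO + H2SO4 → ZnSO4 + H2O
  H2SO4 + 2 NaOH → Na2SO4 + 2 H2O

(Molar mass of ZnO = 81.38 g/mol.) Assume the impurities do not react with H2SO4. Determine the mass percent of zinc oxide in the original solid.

n(H2SO4) added = 0.09868 × 1.090 = 0.1076 mol
n(NaOH) used in back-titration = 0.03058 × 0.5376 = 0.01644 mol
From the 1:2 ratio, n(H2SO4) left over = 1/2 × 0.01644 = 8.220 × 10^-3 mol
n(H2SO4) consumed by analyte = 0.1076 − 8.220 × 10^-3 = 0.09934 mol
n(ZnO) = 0.09934 mol (1:1 ratio)
mass of ZnO = 0.09934 × 81.38 = 8.084 g
% ZnO = 8.084 / 11.33 × 100 = 71.35 %

71.35 %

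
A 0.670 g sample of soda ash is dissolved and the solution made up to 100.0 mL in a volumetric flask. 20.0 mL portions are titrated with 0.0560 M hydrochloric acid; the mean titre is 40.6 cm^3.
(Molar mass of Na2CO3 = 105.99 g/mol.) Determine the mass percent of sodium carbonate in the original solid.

89.9 %

Na2CO3 + 2 HCl → 2 NaCl + H2O + CO2
n(HCl) per titration = 0.0406 × 0.0560 = 2.27 × 10^-3 mol
From the 1:2 ratio, n(Na2CO3) in each aliquot = 1/2 × 2.27 × 10^-3 = 1.14 × 10^-3 mol
n(Na2CO3) in the whole flask = 1.14 × 10^-3 × 100.0/20.0 = 5.68 × 10^-3 mol
mass of Na2CO3 = 5.68 × 10^-3 × 105.99 = 0.602 g
% Na2CO3 = 0.602 / 0.670 × 100 = 89.9 %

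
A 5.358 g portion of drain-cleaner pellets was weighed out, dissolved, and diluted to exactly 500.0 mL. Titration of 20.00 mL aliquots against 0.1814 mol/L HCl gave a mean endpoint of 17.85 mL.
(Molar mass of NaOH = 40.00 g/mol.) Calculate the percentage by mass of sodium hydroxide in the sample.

NaOH + HCl → NaCl + H2O
n(HCl) per titration = 0.01785 × 0.1814 = 3.238 × 10^-3 mol
n(NaOH) in each aliquot = 3.238 × 10^-3 mol (1:1 ratio)
n(NaOH) in the whole flask = 3.238 × 10^-3 × 500.0/20.00 = 0.08095 mol
mass of NaOH = 0.08095 × 40.00 = 3.238 g
% NaOH = 3.238 / 5.358 × 100 = 60.43 %

60.43 %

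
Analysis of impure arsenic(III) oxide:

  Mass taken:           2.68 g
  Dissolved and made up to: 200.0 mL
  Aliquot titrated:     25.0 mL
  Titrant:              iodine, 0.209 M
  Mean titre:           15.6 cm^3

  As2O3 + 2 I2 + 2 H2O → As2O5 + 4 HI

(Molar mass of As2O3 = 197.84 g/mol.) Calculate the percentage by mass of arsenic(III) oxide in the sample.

n(I2) per titration = 0.0156 × 0.209 = 3.26 × 10^-3 mol
From the 1:2 ratio, n(As2O3) in each aliquot = 1/2 × 3.26 × 10^-3 = 1.63 × 10^-3 mol
n(As2O3) in the whole flask = 1.63 × 10^-3 × 200.0/25.0 = 0.0130 mol
mass of As2O3 = 0.0130 × 197.84 = 2.58 g
% As2O3 = 2.58 / 2.68 × 100 = 96.3 %

96.3 %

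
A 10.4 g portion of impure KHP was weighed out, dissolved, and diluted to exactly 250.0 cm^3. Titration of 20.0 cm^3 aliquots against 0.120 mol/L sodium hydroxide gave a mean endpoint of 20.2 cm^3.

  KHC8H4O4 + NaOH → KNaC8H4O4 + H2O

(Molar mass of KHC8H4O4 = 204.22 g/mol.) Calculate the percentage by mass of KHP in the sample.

59.5 %

n(NaOH) per titration = 0.0202 × 0.120 = 2.42 × 10^-3 mol
n(KHC8H4O4) in each aliquot = 2.42 × 10^-3 mol (1:1 ratio)
n(KHC8H4O4) in the whole flask = 2.42 × 10^-3 × 250.0/20.0 = 0.0303 mol
mass of KHC8H4O4 = 0.0303 × 204.22 = 6.19 g
% KHC8H4O4 = 6.19 / 10.4 × 100 = 59.5 %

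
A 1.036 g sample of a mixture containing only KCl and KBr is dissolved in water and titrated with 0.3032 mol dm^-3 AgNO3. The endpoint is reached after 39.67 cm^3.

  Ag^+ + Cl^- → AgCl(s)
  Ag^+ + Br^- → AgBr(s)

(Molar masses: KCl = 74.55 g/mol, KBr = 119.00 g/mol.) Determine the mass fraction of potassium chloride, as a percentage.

64.00 %

n(AgNO3) = 0.03967 × 0.3032 = 0.01203 mol
Let x = n(KCl), y = n(KBr).
Titrant: 1x + 1y = 0.01203;  mass: 74.55x + 119.00y = 1.036
Solving, x = 8.894 × 10^-3 mol, y = 3.134 × 10^-3 mol
mass of KCl = 8.894 × 10^-3 × 74.55 = 0.6630 g
% KCl = 0.6630 / 1.036 × 100 = 64.00 %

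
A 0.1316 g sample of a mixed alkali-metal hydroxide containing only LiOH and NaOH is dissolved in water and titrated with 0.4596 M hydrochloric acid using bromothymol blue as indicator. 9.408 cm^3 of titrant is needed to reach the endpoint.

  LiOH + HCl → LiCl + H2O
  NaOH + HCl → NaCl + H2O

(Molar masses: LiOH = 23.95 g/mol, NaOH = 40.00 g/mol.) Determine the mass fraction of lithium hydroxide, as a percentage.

n(HCl) = 0.009408 × 0.4596 = 4.324 × 10^-3 mol
Let x = n(LiOH), y = n(NaOH).
Titrant: 1x + 1y = 4.324 × 10^-3;  mass: 23.95x + 40.00y = 0.1316
Solving, x = 2.577 × 10^-3 mol, y = 1.747 × 10^-3 mol
mass of LiOH = 2.577 × 10^-3 × 23.95 = 0.06171 g
% LiOH = 0.06171 / 0.1316 × 100 = 46.89 %

46.89 %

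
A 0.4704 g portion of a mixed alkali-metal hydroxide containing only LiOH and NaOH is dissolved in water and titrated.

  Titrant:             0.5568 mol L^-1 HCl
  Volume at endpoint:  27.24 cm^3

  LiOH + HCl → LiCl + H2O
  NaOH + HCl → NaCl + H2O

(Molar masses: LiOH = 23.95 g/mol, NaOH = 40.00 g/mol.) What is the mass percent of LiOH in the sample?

43.23 %

n(HCl) = 0.02724 × 0.5568 = 0.01517 mol
Let x = n(LiOH), y = n(NaOH).
Titrant: 1x + 1y = 0.01517;  mass: 23.95x + 40.00y = 0.4704
Solving, x = 8.492 × 10^-3 mol, y = 6.676 × 10^-3 mol
mass of LiOH = 8.492 × 10^-3 × 23.95 = 0.2034 g
% LiOH = 0.2034 / 0.4704 × 100 = 43.23 %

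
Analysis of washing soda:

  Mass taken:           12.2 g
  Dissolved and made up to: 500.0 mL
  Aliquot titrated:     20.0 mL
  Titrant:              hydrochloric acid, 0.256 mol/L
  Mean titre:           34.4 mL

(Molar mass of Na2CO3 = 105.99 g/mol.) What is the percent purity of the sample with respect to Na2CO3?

95.6 %

Na2CO3 + 2 HCl → 2 NaCl + H2O + CO2
n(HCl) per titration = 0.0344 × 0.256 = 8.81 × 10^-3 mol
From the 1:2 ratio, n(Na2CO3) in each aliquot = 1/2 × 8.81 × 10^-3 = 4.40 × 10^-3 mol
n(Na2CO3) in the whole flask = 4.40 × 10^-3 × 500.0/20.0 = 0.110 mol
mass of Na2CO3 = 0.110 × 105.99 = 11.7 g
% Na2CO3 = 11.7 / 12.2 × 100 = 95.6 %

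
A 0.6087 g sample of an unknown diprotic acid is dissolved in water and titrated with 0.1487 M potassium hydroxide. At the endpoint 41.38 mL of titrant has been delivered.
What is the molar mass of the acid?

n(KOH) = 0.04138 L × 0.1487 mol/L = 6.153 × 10^-3 mol
From the 1:2 ratio, n(H2A) = 1/2 × 6.153 × 10^-3 = 3.077 × 10^-3 mol
M = m / n = 0.6087 g / 3.077 × 10^-3 mol = 197.8 g/mol

197.8 g/mol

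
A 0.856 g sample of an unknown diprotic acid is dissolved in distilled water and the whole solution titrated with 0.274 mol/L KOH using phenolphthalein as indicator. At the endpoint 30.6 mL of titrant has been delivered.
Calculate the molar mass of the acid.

n(KOH) = 0.0306 L × 0.274 mol/L = 8.38 × 10^-3 mol
From the 1:2 ratio, n(H2A) = 1/2 × 8.38 × 10^-3 = 4.19 × 10^-3 mol
M = m / n = 0.856 g / 4.19 × 10^-3 mol = 204 g/mol

204 g/mol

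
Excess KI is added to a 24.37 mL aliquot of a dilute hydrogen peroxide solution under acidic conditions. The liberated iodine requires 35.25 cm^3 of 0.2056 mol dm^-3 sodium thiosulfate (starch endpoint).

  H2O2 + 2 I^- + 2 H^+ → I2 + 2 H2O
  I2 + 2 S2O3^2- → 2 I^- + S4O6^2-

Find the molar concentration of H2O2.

n(S2O3^2-) = 0.03525 × 0.2056 = 7.247 × 10^-3 mol
n(I2) = n(S2O3^2-)/2 = 3.624 × 10^-3 mol
n(H2O2) in the aliquot = 3.624 × 10^-3 mol (1:1 ratio)
[H2O2] = 3.624 × 10^-3 / 0.02437 = 0.1487 mol/L

0.1487 mol/L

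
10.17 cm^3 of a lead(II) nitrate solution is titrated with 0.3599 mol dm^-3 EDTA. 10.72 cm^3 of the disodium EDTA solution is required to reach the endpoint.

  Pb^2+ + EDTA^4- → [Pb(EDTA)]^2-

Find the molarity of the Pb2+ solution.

n(EDTA) = 0.01072 L × 0.3599 mol/L = 3.858 × 10^-3 mol
n(Pb2+) = 3.858 × 10^-3 mol (1:1 mole ratio)
[Pb2+] = 3.858 × 10^-3 mol / 0.01017 L = 0.3794 mol/L

0.3794 mol/L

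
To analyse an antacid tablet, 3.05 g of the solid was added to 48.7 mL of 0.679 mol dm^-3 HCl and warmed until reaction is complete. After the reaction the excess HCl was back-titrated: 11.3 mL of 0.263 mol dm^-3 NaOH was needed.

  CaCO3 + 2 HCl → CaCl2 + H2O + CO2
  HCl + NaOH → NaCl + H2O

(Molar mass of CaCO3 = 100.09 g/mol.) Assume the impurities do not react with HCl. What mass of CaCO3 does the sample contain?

n(HCl) added = 0.0487 × 0.679 = 0.0331 mol
n(NaOH) used in back-titration = 0.0113 × 0.263 = 2.97 × 10^-3 mol
n(HCl) left over = 2.97 × 10^-3 mol (1:1 ratio)
n(HCl) consumed by analyte = 0.0331 − 2.97 × 10^-3 = 0.0301 mol
From the 1:2 ratio, n(CaCO3) = 1/2 × 0.0301 = 0.0150 mol
mass of CaCO3 = 0.0150 × 100.09 = 1.51 g

1.51 g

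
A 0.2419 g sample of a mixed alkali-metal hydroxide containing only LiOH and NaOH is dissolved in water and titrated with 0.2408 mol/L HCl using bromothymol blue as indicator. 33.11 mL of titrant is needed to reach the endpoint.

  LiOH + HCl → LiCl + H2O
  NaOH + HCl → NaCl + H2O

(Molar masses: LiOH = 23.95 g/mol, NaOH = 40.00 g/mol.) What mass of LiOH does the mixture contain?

n(HCl) = 0.03311 × 0.2408 = 7.973 × 10^-3 mol
Let x = n(LiOH), y = n(NaOH).
Titrant: 1x + 1y = 7.973 × 10^-3;  mass: 23.95x + 40.00y = 0.2419
Solving, x = 4.798 × 10^-3 mol, y = 3.174 × 10^-3 mol
mass of LiOH = 4.798 × 10^-3 × 23.95 = 0.1149 g

0.1149 g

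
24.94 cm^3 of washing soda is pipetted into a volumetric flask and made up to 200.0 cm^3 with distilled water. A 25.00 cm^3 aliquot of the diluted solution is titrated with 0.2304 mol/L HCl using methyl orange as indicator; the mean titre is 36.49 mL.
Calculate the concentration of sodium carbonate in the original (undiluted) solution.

Na2CO3 + 2 HCl → 2 NaCl + H2O + CO2
n(HCl) = 0.03649 × 0.2304 = 8.407 × 10^-3 mol
From the 1:2 ratio, n(Na2CO3) in the aliquot = 1/2 × 8.407 × 10^-3 = 4.204 × 10^-3 mol
[Na2CO3]_dilute = 4.204 × 10^-3 / 0.02500 = 0.1681 mol/L
Dilution factor = 200.0 / 24.94 = 8.019
[Na2CO3]_stock = 0.1681 × 8.019 = 1.348 mol/L

1.348 mol/L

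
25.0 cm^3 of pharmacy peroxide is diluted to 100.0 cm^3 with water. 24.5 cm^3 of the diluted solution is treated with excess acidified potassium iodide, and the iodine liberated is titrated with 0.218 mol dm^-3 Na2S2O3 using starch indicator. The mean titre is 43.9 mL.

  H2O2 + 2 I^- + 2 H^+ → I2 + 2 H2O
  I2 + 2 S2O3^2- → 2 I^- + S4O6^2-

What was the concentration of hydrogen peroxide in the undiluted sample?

n(S2O3^2-) = 0.0439 × 0.218 = 9.57 × 10^-3 mol
n(I2) = n(S2O3^2-)/2 = 4.79 × 10^-3 mol
n(H2O2) in the aliquot = 4.79 × 10^-3 mol (1:1 ratio)
[H2O2]_dilute = 4.79 × 10^-3 / 0.0245 = 0.195 mol/L
[H2O2]_original = 0.195 × 100.0/25.0 = 0.781 mol/L

0.781 mol/L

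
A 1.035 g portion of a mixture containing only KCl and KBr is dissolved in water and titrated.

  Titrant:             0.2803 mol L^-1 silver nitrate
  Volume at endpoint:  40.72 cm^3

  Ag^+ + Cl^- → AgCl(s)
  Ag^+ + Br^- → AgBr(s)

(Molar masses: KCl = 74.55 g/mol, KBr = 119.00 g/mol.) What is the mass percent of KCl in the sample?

n(AgNO3) = 0.04072 × 0.2803 = 0.01141 mol
Let x = n(KCl), y = n(KBr).
Titrant: 1x + 1y = 0.01141;  mass: 74.55x + 119.00y = 1.035
Solving, x = 7.272 × 10^-3 mol, y = 4.142 × 10^-3 mol
mass of KCl = 7.272 × 10^-3 × 74.55 = 0.5421 g
% KCl = 0.5421 / 1.035 × 100 = 52.38 %

52.38 %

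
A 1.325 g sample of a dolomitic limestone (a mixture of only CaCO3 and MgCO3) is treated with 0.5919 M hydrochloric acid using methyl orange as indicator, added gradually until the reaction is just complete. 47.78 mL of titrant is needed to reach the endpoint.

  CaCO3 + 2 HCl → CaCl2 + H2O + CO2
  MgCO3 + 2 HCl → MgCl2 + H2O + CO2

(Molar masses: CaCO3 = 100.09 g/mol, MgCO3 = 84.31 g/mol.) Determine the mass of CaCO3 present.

0.8424 g

n(HCl) = 0.04778 × 0.5919 = 0.02828 mol
Let x = n(CaCO3), y = n(MgCO3).
Titrant: 2x + 2y = 0.02828;  mass: 100.09x + 84.31y = 1.325
Solving, x = 8.417 × 10^-3 mol, y = 5.724 × 10^-3 mol
mass of CaCO3 = 8.417 × 10^-3 × 100.09 = 0.8424 g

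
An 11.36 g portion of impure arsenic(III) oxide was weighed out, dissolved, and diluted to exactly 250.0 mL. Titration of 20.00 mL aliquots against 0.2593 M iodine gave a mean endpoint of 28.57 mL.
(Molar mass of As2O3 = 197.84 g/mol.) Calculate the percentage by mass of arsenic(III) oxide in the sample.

As2O3 + 2 I2 + 2 H2O → As2O5 + 4 HI
n(I2) per titration = 0.02857 × 0.2593 = 7.408 × 10^-3 mol
From the 1:2 ratio, n(As2O3) in each aliquot = 1/2 × 7.408 × 10^-3 = 3.704 × 10^-3 mol
n(As2O3) in the whole flask = 3.704 × 10^-3 × 250.0/20.00 = 0.04630 mol
mass of As2O3 = 0.04630 × 197.84 = 9.160 g
% As2O3 = 9.160 / 11.36 × 100 = 80.64 %

80.64 %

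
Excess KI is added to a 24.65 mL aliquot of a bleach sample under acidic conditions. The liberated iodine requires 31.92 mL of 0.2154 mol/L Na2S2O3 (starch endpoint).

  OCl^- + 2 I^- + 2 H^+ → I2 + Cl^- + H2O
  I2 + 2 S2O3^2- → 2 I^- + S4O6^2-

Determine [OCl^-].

0.1395 mol/L

n(S2O3^2-) = 0.03192 × 0.2154 = 6.876 × 10^-3 mol
n(I2) = n(S2O3^2-)/2 = 3.438 × 10^-3 mol
n(OCl^-) in the aliquot = 3.438 × 10^-3 mol (1:1 ratio)
[OCl^-] = 3.438 × 10^-3 / 0.02465 = 0.1395 mol/L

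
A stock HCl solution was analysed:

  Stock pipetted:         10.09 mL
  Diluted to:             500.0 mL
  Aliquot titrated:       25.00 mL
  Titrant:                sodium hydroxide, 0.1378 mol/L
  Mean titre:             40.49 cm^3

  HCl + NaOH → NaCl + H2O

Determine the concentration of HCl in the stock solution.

11.06 mol/L

n(NaOH) = 0.04049 × 0.1378 = 5.580 × 10^-3 mol
n(HCl) in the aliquot = 5.580 × 10^-3 mol (1:1 ratio)
[HCl]_dilute = 5.580 × 10^-3 / 0.02500 = 0.2232 mol/L
Dilution factor = 500.0 / 10.09 = 49.55
[HCl]_stock = 0.2232 × 49.55 = 11.06 mol/L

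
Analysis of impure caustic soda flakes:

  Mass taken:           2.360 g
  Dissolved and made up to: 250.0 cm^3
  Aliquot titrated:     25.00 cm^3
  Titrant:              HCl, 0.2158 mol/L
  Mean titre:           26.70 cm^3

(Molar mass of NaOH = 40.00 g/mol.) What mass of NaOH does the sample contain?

NaOH + HCl → NaCl + H2O
n(HCl) per titration = 0.02670 × 0.2158 = 5.762 × 10^-3 mol
n(NaOH) in each aliquot = 5.762 × 10^-3 mol (1:1 ratio)
n(NaOH) in the whole flask = 5.762 × 10^-3 × 250.0/25.00 = 0.05762 mol
mass of NaOH = 0.05762 × 40.00 = 2.305 g

2.305 g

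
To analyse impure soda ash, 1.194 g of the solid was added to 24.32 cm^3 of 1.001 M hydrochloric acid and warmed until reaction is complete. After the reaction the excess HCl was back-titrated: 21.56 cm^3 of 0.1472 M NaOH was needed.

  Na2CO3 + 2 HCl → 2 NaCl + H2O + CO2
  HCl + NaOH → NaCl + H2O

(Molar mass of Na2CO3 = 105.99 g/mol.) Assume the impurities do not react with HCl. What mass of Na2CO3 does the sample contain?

1.122 g

n(HCl) added = 0.02432 × 1.001 = 0.02434 mol
n(NaOH) used in back-titration = 0.02156 × 0.1472 = 3.174 × 10^-3 mol
n(HCl) left over = 3.174 × 10^-3 mol (1:1 ratio)
n(HCl) consumed by analyte = 0.02434 − 3.174 × 10^-3 = 0.02117 mol
From the 1:2 ratio, n(Na2CO3) = 1/2 × 0.02117 = 0.01059 mol
mass of Na2CO3 = 0.01059 × 105.99 = 1.122 g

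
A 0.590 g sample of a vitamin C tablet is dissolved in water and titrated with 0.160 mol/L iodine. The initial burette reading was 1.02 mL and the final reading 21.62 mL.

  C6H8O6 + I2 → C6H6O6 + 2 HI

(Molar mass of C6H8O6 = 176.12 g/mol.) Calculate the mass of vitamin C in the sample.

0.580 g

n(I2) = 0.0206 L × 0.160 mol/L = 3.30 × 10^-3 mol
n(C6H8O6) = 3.30 × 10^-3 mol (1:1 ratio)
mass of C6H8O6 = 3.30 × 10^-3 × 176.12 g/mol = 0.580 g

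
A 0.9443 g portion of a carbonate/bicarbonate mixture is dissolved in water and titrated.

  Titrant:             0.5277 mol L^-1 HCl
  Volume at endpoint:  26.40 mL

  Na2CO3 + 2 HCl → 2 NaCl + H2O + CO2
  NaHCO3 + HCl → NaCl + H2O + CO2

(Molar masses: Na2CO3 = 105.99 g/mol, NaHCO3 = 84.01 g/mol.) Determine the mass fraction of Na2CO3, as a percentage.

n(HCl) = 0.02640 × 0.5277 = 0.01393 mol
Let x = n(Na2CO3), y = n(NaHCO3).
Titrant: 2x + 1y = 0.01393;  mass: 105.99x + 84.01y = 0.9443
Solving, x = 3.644 × 10^-3 mol, y = 6.642 × 10^-3 mol
mass of Na2CO3 = 3.644 × 10^-3 × 105.99 = 0.3863 g
% Na2CO3 = 0.3863 / 0.9443 × 100 = 40.91 %

40.91 %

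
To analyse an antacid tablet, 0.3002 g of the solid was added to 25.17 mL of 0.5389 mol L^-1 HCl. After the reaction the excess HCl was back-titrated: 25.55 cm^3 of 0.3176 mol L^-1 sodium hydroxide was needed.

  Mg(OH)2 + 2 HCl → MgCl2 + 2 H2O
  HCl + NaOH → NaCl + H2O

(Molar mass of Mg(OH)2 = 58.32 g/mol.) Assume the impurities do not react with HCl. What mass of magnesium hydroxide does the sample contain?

0.1589 g

n(HCl) added = 0.02517 × 0.5389 = 0.01356 mol
n(NaOH) used in back-titration = 0.02555 × 0.3176 = 8.115 × 10^-3 mol
n(HCl) left over = 8.115 × 10^-3 mol (1:1 ratio)
n(HCl) consumed by analyte = 0.01356 − 8.115 × 10^-3 = 5.449 × 10^-3 mol
From the 1:2 ratio, n(Mg(OH)2) = 1/2 × 5.449 × 10^-3 = 2.725 × 10^-3 mol
mass of Mg(OH)2 = 2.725 × 10^-3 × 58.32 = 0.1589 g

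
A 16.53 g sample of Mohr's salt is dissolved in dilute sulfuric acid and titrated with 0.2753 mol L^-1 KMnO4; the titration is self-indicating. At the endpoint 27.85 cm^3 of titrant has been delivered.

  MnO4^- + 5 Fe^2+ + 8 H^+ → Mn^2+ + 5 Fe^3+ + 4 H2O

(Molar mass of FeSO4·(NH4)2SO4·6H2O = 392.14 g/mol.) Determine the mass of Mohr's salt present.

n(KMnO4) = 0.02785 L × 0.2753 mol/L = 7.667 × 10^-3 mol
From the 5:1 ratio, n(FeSO4·(NH4)2SO4·6H2O) = 5/1 × 7.667 × 10^-3 = 0.03834 mol
mass of FeSO4·(NH4)2SO4·6H2O = 0.03834 × 392.14 g/mol = 15.03 g

15.03 g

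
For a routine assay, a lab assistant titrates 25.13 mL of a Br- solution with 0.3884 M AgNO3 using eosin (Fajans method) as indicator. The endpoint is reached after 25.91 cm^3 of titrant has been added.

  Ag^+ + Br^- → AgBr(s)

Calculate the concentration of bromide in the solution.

0.4005 M

n(AgNO3) = 0.02591 L × 0.3884 mol/L = 0.01006 mol
n(Br-) = 0.01006 mol (1:1 mole ratio)
[Br-] = 0.01006 mol / 0.02513 L = 0.4005 mol/L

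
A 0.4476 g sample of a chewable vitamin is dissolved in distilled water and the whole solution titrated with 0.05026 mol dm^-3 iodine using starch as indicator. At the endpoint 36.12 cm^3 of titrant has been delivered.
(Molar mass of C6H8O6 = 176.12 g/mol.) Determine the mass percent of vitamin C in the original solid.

71.43 %

C6H8O6 + I2 → C6H6O6 + 2 HI
n(I2) = 0.03612 L × 0.05026 mol/L = 1.815 × 10^-3 mol
n(C6H8O6) = 1.815 × 10^-3 mol (1:1 ratio)
mass of C6H8O6 = 1.815 × 10^-3 × 176.12 g/mol = 0.3197 g
% C6H8O6 = 0.3197 / 0.4476 × 100 = 71.43 %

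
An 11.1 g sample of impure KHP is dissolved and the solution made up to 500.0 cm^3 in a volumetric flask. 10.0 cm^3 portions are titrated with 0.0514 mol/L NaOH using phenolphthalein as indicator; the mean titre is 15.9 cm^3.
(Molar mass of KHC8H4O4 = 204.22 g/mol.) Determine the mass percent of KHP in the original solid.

KHC8H4O4 + NaOH → KNaC8H4O4 + H2O
n(NaOH) per titration = 0.0159 × 0.0514 = 8.17 × 10^-4 mol
n(KHC8H4O4) in each aliquot = 8.17 × 10^-4 mol (1:1 ratio)
n(KHC8H4O4) in the whole flask = 8.17 × 10^-4 × 500.0/10.0 = 0.0409 mol
mass of KHC8H4O4 = 0.0409 × 204.22 = 8.35 g
% KHC8H4O4 = 8.35 / 11.1 × 100 = 75.2 %

75.2 %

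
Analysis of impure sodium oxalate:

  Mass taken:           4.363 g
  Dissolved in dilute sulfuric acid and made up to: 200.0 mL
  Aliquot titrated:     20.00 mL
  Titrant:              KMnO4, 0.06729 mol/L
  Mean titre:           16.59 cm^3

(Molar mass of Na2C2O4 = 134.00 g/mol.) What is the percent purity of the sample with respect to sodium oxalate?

2 MnO4^- + 5 C2O4^2- + 16 H^+ → 2 Mn^2+ + 10 CO2 + 8 H2O
n(KMnO4) per titration = 0.01659 × 0.06729 = 1.116 × 10^-3 mol
From the 5:2 ratio, n(Na2C2O4) in each aliquot = 5/2 × 1.116 × 10^-3 = 2.791 × 10^-3 mol
n(Na2C2O4) in the whole flask = 2.791 × 10^-3 × 200.0/20.00 = 0.02791 mol
mass of Na2C2O4 = 0.02791 × 134.00 = 3.740 g
% Na2C2O4 = 3.740 / 4.363 × 100 = 85.71 %

85.71 %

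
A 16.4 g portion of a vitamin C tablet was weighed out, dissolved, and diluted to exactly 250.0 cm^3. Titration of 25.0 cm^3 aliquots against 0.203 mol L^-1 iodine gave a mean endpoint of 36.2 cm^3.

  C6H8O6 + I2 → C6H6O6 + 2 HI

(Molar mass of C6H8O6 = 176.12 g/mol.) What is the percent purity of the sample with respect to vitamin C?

n(I2) per titration = 0.0362 × 0.203 = 7.35 × 10^-3 mol
n(C6H8O6) in each aliquot = 7.35 × 10^-3 mol (1:1 ratio)
n(C6H8O6) in the whole flask = 7.35 × 10^-3 × 250.0/25.0 = 0.0735 mol
mass of C6H8O6 = 0.0735 × 176.12 = 12.9 g
% C6H8O6 = 12.9 / 16.4 × 100 = 78.9 %

78.9 %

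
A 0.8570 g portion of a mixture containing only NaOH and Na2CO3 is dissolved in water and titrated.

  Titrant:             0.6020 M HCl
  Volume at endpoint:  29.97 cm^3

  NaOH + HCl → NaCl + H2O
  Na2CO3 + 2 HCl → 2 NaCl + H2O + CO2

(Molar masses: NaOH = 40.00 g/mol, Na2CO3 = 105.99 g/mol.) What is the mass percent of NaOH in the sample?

35.61 %

n(HCl) = 0.02997 × 0.6020 = 0.01804 mol
Let x = n(NaOH), y = n(Na2CO3).
Titrant: 1x + 2y = 0.01804;  mass: 40.00x + 105.99y = 0.8570
Solving, x = 7.629 × 10^-3 mol, y = 5.207 × 10^-3 mol
mass of NaOH = 7.629 × 10^-3 × 40.00 = 0.3051 g
% NaOH = 0.3051 / 0.8570 × 100 = 35.61 %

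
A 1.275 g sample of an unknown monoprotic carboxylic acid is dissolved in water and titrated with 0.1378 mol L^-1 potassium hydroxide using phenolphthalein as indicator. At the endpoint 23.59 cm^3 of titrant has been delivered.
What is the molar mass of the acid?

392.2 g/mol

n(KOH) = 0.02359 L × 0.1378 mol/L = 3.251 × 10^-3 mol
n(HA) = 3.251 × 10^-3 mol (1:1 ratio)
M = m / n = 1.275 g / 3.251 × 10^-3 mol = 392.2 g/mol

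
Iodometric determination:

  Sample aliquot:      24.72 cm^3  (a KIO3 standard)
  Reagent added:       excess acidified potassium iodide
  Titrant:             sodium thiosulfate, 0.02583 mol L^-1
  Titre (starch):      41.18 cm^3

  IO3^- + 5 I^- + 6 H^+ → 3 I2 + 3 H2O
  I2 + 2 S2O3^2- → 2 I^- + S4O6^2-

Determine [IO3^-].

n(S2O3^2-) = 0.04118 × 0.02583 = 1.064 × 10^-3 mol
n(I2) = n(S2O3^2-)/2 = 5.318 × 10^-4 mol
From the 1:3 ratio, n(IO3^-) in the aliquot = 1/3 × 5.318 × 10^-4 = 1.773 × 10^-4 mol
[IO3^-] = 1.773 × 10^-4 / 0.02472 = 0.007172 mol/L

0.007172 mol/L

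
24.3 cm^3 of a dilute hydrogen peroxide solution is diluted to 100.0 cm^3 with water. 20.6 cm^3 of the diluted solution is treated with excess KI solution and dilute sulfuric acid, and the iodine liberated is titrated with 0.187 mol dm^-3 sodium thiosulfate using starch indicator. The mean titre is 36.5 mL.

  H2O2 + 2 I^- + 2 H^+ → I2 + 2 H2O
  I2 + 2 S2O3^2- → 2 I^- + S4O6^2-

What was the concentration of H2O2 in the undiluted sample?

0.682 mol/L

n(S2O3^2-) = 0.0365 × 0.187 = 6.83 × 10^-3 mol
n(I2) = n(S2O3^2-)/2 = 3.41 × 10^-3 mol
n(H2O2) in the aliquot = 3.41 × 10^-3 mol (1:1 ratio)
[H2O2]_dilute = 3.41 × 10^-3 / 0.0206 = 0.166 mol/L
[H2O2]_original = 0.166 × 100.0/24.3 = 0.682 mol/L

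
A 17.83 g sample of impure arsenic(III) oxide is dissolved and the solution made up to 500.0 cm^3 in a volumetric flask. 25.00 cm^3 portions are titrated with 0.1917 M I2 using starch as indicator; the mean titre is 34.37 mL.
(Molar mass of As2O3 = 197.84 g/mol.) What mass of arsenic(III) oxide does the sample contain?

As2O3 + 2 I2 + 2 H2O → As2O5 + 4 HI
n(I2) per titration = 0.03437 × 0.1917 = 6.589 × 10^-3 mol
From the 1:2 ratio, n(As2O3) in each aliquot = 1/2 × 6.589 × 10^-3 = 3.294 × 10^-3 mol
n(As2O3) in the whole flask = 3.294 × 10^-3 × 500.0/25.00 = 0.06589 mol
mass of As2O3 = 0.06589 × 197.84 = 13.04 g

13.04 g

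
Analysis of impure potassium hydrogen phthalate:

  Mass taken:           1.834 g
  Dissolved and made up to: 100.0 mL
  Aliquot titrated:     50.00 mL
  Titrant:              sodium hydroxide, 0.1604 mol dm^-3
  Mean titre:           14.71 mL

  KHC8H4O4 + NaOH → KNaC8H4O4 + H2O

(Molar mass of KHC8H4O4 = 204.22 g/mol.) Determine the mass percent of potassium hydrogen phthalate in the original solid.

n(NaOH) per titration = 0.01471 × 0.1604 = 2.359 × 10^-3 mol
n(KHC8H4O4) in each aliquot = 2.359 × 10^-3 mol (1:1 ratio)
n(KHC8H4O4) in the whole flask = 2.359 × 10^-3 × 100.0/50.00 = 4.719 × 10^-3 mol
mass of KHC8H4O4 = 4.719 × 10^-3 × 204.22 = 0.9637 g
% KHC8H4O4 = 0.9637 / 1.834 × 100 = 52.55 %

52.55 %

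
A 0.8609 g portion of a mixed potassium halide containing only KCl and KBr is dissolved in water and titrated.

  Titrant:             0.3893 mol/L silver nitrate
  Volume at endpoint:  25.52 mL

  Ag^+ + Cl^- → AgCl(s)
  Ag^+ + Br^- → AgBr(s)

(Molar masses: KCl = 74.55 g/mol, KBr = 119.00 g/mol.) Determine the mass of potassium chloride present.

n(AgNO3) = 0.02552 × 0.3893 = 9.935 × 10^-3 mol
Let x = n(KCl), y = n(KBr).
Titrant: 1x + 1y = 9.935 × 10^-3;  mass: 74.55x + 119.00y = 0.8609
Solving, x = 7.230 × 10^-3 mol, y = 2.705 × 10^-3 mol
mass of KCl = 7.230 × 10^-3 × 74.55 = 0.5390 g

0.5390 g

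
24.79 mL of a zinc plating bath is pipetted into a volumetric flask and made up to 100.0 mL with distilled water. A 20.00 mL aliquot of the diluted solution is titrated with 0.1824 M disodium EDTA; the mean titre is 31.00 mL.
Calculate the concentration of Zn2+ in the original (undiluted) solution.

Zn^2+ + EDTA^4- → [Zn(EDTA)]^2-
n(EDTA) = 0.03100 × 0.1824 = 5.654 × 10^-3 mol
n(Zn2+) in the aliquot = 5.654 × 10^-3 mol (1:1 ratio)
[Zn2+]_dilute = 5.654 × 10^-3 / 0.02000 = 0.2827 mol/L
Dilution factor = 100.0 / 24.79 = 4.034
[Zn2+]_stock = 0.2827 × 4.034 = 1.140 mol/L

1.140 M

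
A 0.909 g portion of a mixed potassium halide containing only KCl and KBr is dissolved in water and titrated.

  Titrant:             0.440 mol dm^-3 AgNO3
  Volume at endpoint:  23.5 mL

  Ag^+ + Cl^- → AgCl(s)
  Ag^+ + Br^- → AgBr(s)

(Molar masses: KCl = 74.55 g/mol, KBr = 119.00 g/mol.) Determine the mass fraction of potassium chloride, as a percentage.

59.3 %

n(AgNO3) = 0.0235 × 0.440 = 0.0103 mol
Let x = n(KCl), y = n(KBr).
Titrant: 1x + 1y = 0.0103;  mass: 74.55x + 119.00y = 0.909
Solving, x = 7.23 × 10^-3 mol, y = 3.11 × 10^-3 mol
mass of KCl = 7.23 × 10^-3 × 74.55 = 0.539 g
% KCl = 0.539 / 0.909 × 100 = 59.3 %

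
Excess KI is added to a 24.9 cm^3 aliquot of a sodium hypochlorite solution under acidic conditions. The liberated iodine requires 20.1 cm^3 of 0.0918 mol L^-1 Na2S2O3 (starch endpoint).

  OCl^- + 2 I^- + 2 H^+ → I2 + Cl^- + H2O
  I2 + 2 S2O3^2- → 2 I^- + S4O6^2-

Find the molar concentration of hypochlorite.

n(S2O3^2-) = 0.0201 × 0.0918 = 1.85 × 10^-3 mol
n(I2) = n(S2O3^2-)/2 = 9.23 × 10^-4 mol
n(OCl^-) in the aliquot = 9.23 × 10^-4 mol (1:1 ratio)
[OCl^-] = 9.23 × 10^-4 / 0.0249 = 0.0371 mol/L

0.0371 mol/L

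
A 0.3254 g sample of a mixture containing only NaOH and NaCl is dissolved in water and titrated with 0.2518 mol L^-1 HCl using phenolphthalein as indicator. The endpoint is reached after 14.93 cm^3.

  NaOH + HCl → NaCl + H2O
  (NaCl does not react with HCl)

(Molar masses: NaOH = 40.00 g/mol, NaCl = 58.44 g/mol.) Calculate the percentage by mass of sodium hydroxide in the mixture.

46.21 %

n(HCl) = 0.01493 × 0.2518 = 3.759 × 10^-3 mol
Let x = n(NaOH), y = n(NaCl).
Titrant: 1x = 3.759 × 10^-3;  mass: 40.00x + 58.44y = 0.3254
Solving, x = 3.759 × 10^-3 mol, y = 2.995 × 10^-3 mol
mass of NaOH = 3.759 × 10^-3 × 40.00 = 0.1504 g
% NaOH = 0.1504 / 0.3254 × 100 = 46.21 %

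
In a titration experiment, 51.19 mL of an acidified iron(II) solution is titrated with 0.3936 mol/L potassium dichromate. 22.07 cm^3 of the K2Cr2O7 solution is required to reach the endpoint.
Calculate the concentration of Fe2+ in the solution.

Cr2O7^2- + 6 Fe^2+ + 14 H^+ → 2 Cr^3+ + 6 Fe^3+ + 7 H2O
n(K2Cr2O7) = 0.02207 L × 0.3936 mol/L = 8.687 × 10^-3 mol
From the 6:1 mole ratio, n(Fe2+) = 6/1 × 8.687 × 10^-3 = 0.05212 mol
[Fe2+] = 0.05212 mol / 0.05119 L = 1.018 mol/L

1.018 mol/L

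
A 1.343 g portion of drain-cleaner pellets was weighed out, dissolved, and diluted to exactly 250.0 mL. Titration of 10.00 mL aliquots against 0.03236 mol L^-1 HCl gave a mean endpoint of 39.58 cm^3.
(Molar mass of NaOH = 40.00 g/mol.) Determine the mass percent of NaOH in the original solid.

95.37 %

NaOH + HCl → NaCl + H2O
n(HCl) per titration = 0.03958 × 0.03236 = 1.281 × 10^-3 mol
n(NaOH) in each aliquot = 1.281 × 10^-3 mol (1:1 ratio)
n(NaOH) in the whole flask = 1.281 × 10^-3 × 250.0/10.00 = 0.03202 mol
mass of NaOH = 0.03202 × 40.00 = 1.281 g
% NaOH = 1.281 / 1.343 × 100 = 95.37 %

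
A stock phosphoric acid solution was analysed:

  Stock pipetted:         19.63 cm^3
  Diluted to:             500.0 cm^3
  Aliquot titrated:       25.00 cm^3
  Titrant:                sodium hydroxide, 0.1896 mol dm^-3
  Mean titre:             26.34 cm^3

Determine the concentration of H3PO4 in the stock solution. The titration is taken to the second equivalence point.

H3PO4 + 2 NaOH → Na2HPO4 + 2 H2O
n(NaOH) = 0.02634 × 0.1896 = 4.994 × 10^-3 mol
From the 1:2 ratio, n(H3PO4) in the aliquot = 1/2 × 4.994 × 10^-3 = 2.497 × 10^-3 mol
[H3PO4]_dilute = 2.497 × 10^-3 / 0.02500 = 0.09988 mol/L
Dilution factor = 500.0 / 19.63 = 25.47
[H3PO4]_stock = 0.09988 × 25.47 = 2.544 mol/L

2.544 mol/L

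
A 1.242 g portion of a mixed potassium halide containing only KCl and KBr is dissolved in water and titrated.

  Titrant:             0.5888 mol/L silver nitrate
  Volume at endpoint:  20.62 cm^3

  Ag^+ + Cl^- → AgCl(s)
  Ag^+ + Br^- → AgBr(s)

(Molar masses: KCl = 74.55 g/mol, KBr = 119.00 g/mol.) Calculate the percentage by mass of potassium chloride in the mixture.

n(AgNO3) = 0.02062 × 0.5888 = 0.01214 mol
Let x = n(KCl), y = n(KBr).
Titrant: 1x + 1y = 0.01214;  mass: 74.55x + 119.00y = 1.242
Solving, x = 4.562 × 10^-3 mol, y = 7.579 × 10^-3 mol
mass of KCl = 4.562 × 10^-3 × 74.55 = 0.3401 g
% KCl = 0.3401 / 1.242 × 100 = 27.38 %

27.38 %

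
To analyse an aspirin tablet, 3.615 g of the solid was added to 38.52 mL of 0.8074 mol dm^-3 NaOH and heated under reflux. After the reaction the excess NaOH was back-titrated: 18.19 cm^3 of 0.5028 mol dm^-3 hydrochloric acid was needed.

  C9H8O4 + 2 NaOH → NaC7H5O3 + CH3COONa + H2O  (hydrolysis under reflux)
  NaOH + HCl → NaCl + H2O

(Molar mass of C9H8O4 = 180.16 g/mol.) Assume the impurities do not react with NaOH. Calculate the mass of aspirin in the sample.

n(NaOH) added = 0.03852 × 0.8074 = 0.03110 mol
n(HCl) used in back-titration = 0.01819 × 0.5028 = 9.146 × 10^-3 mol
n(NaOH) left over = 9.146 × 10^-3 mol (1:1 ratio)
n(NaOH) consumed by analyte = 0.03110 − 9.146 × 10^-3 = 0.02196 mol
From the 1:2 ratio, n(C9H8O4) = 1/2 × 0.02196 = 0.01098 mol
mass of C9H8O4 = 0.01098 × 180.16 = 1.978 g

1.978 g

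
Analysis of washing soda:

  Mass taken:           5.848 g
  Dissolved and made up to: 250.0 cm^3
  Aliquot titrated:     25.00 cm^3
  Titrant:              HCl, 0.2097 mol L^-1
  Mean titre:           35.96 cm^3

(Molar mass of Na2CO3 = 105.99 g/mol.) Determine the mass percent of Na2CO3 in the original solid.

Na2CO3 + 2 HCl → 2 NaCl + H2O + CO2
n(HCl) per titration = 0.03596 × 0.2097 = 7.541 × 10^-3 mol
From the 1:2 ratio, n(Na2CO3) in each aliquot = 1/2 × 7.541 × 10^-3 = 3.770 × 10^-3 mol
n(Na2CO3) in the whole flask = 3.770 × 10^-3 × 250.0/25.00 = 0.03770 mol
mass of Na2CO3 = 0.03770 × 105.99 = 3.996 g
% Na2CO3 = 3.996 / 5.848 × 100 = 68.34 %

68.34 %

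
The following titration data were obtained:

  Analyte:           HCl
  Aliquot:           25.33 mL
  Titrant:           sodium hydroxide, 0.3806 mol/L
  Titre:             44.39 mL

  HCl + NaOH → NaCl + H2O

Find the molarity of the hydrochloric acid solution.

n(NaOH) = 0.04439 L × 0.3806 mol/L = 0.01689 mol
n(HCl) = 0.01689 mol (1:1 mole ratio)
[HCl] = 0.01689 mol / 0.02533 L = 0.6670 mol/L

0.6670 mol/L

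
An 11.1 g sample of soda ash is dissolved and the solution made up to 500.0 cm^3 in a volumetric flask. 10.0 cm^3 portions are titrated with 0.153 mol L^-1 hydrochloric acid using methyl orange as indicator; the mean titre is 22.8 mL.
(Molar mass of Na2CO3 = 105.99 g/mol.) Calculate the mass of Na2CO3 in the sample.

Na2CO3 + 2 HCl → 2 NaCl + H2O + CO2
n(HCl) per titration = 0.0228 × 0.153 = 3.49 × 10^-3 mol
From the 1:2 ratio, n(Na2CO3) in each aliquot = 1/2 × 3.49 × 10^-3 = 1.74 × 10^-3 mol
n(Na2CO3) in the whole flask = 1.74 × 10^-3 × 500.0/10.0 = 0.0872 mol
mass of Na2CO3 = 0.0872 × 105.99 = 9.24 g

9.24 g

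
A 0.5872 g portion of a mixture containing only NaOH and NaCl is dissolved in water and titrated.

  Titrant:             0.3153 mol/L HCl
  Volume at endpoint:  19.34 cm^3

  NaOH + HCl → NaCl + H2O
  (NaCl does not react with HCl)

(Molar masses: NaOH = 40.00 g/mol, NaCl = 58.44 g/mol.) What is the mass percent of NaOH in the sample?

41.54 %

n(HCl) = 0.01934 × 0.3153 = 6.098 × 10^-3 mol
Let x = n(NaOH), y = n(NaCl).
Titrant: 1x = 6.098 × 10^-3;  mass: 40.00x + 58.44y = 0.5872
Solving, x = 6.098 × 10^-3 mol, y = 5.874 × 10^-3 mol
mass of NaOH = 6.098 × 10^-3 × 40.00 = 0.2439 g
% NaOH = 0.2439 / 0.5872 × 100 = 41.54 %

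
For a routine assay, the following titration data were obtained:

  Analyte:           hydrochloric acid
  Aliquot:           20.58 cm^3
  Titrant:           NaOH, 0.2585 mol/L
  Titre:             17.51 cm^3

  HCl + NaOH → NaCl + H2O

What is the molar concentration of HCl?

n(NaOH) = 0.01751 L × 0.2585 mol/L = 4.526 × 10^-3 mol
n(HCl) = 4.526 × 10^-3 mol (1:1 mole ratio)
[HCl] = 4.526 × 10^-3 mol / 0.02058 L = 0.2199 mol/L

0.2199 mol/L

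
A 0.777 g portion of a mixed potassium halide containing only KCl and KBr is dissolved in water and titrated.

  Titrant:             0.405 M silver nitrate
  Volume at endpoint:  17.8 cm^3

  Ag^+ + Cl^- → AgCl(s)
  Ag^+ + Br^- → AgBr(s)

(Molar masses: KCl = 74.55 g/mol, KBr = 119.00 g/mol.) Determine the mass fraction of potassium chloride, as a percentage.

17.5 %

n(AgNO3) = 0.0178 × 0.405 = 7.21 × 10^-3 mol
Let x = n(KCl), y = n(KBr).
Titrant: 1x + 1y = 7.21 × 10^-3;  mass: 74.55x + 119.00y = 0.777
Solving, x = 1.82 × 10^-3 mol, y = 5.39 × 10^-3 mol
mass of KCl = 1.82 × 10^-3 × 74.55 = 0.136 g
% KCl = 0.136 / 0.777 × 100 = 17.5 %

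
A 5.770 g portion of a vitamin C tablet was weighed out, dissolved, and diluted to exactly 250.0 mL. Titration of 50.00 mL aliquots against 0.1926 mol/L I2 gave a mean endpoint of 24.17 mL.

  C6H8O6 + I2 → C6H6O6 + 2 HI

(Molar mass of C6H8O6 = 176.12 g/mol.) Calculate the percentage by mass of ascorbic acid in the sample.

71.05 %

n(I2) per titration = 0.02417 × 0.1926 = 4.655 × 10^-3 mol
n(C6H8O6) in each aliquot = 4.655 × 10^-3 mol (1:1 ratio)
n(C6H8O6) in the whole flask = 4.655 × 10^-3 × 250.0/50.00 = 0.02328 mol
mass of C6H8O6 = 0.02328 × 176.12 = 4.099 g
% C6H8O6 = 4.099 / 5.770 × 100 = 71.05 %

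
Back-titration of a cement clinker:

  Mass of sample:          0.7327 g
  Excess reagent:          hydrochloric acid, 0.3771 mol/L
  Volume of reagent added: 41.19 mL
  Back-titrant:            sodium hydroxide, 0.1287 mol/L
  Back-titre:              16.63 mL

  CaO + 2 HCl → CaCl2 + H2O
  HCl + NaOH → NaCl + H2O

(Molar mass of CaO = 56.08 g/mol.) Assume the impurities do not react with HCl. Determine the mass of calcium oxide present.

n(HCl) added = 0.04119 × 0.3771 = 0.01553 mol
n(NaOH) used in back-titration = 0.01663 × 0.1287 = 2.140 × 10^-3 mol
n(HCl) left over = 2.140 × 10^-3 mol (1:1 ratio)
n(HCl) consumed by analyte = 0.01553 − 2.140 × 10^-3 = 0.01339 mol
From the 1:2 ratio, n(CaO) = 1/2 × 0.01339 = 6.696 × 10^-3 mol
mass of CaO = 6.696 × 10^-3 × 56.08 = 0.3755 g

0.3755 g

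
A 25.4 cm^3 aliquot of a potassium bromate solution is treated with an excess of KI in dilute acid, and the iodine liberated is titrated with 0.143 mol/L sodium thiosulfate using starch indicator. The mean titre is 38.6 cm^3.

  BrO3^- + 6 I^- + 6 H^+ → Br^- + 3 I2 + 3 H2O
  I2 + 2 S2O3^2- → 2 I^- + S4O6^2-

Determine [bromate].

n(S2O3^2-) = 0.0386 × 0.143 = 5.52 × 10^-3 mol
n(I2) = n(S2O3^2-)/2 = 2.76 × 10^-3 mol
From the 1:3 ratio, n(BrO3^-) in the aliquot = 1/3 × 2.76 × 10^-3 = 9.20 × 10^-4 mol
[BrO3^-] = 9.20 × 10^-4 / 0.0254 = 0.0362 mol/L

0.0362 mol/L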